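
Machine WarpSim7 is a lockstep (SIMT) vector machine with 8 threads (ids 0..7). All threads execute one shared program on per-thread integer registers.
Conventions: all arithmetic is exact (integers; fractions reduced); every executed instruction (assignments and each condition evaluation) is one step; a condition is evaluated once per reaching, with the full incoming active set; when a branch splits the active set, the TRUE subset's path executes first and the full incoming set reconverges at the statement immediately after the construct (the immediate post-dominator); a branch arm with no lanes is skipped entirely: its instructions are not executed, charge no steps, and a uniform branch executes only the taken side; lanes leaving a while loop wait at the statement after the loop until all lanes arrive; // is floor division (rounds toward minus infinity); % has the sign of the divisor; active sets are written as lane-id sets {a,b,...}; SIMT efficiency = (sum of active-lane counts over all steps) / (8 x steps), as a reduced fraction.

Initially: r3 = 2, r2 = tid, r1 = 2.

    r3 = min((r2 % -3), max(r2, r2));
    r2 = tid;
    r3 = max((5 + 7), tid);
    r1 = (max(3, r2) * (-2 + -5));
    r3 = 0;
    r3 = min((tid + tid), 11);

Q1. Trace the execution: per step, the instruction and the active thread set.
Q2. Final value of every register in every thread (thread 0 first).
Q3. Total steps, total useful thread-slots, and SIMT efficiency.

step 0: r3 <- min((r2 % -3), max(r2, r2)) {0,1,2,3,4,5,6,7}
step 1: r2 <- tid                    {0,1,2,3,4,5,6,7}
step 2: r3 <- max((5 + 7), tid)      {0,1,2,3,4,5,6,7}
step 3: r1 <- (max(3, r2) * (-2 + -5)) {0,1,2,3,4,5,6,7}
step 4: r3 <- 0                      {0,1,2,3,4,5,6,7}
step 5: r3 <- min((tid + tid), 11)   {0,1,2,3,4,5,6,7}

Answer: 6 steps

r3: 0,2,4,6,8,10,11,11
r2: 0,1,2,3,4,5,6,7
r1: -21,-21,-21,-21,-28,-35,-42,-49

steps = 6; useful = 48; efficiency = 48/48 = 1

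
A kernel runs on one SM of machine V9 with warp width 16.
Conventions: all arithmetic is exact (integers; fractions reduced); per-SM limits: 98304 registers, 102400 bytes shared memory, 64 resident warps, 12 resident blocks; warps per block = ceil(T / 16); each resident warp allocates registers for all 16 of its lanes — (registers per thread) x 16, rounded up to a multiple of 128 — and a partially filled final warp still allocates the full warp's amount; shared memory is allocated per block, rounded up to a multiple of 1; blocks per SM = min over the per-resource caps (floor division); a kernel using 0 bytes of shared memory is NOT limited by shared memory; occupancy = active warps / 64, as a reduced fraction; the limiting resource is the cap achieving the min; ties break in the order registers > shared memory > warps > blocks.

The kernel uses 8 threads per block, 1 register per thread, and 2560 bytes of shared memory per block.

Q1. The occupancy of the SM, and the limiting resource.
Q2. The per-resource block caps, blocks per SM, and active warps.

Answer: occupancy 3/16, limited by blocks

registers: 768 blocks
shared memory: 40 blocks
warps: 64 blocks
blocks: 12 blocks

Answer: 12 blocks, 12 active warps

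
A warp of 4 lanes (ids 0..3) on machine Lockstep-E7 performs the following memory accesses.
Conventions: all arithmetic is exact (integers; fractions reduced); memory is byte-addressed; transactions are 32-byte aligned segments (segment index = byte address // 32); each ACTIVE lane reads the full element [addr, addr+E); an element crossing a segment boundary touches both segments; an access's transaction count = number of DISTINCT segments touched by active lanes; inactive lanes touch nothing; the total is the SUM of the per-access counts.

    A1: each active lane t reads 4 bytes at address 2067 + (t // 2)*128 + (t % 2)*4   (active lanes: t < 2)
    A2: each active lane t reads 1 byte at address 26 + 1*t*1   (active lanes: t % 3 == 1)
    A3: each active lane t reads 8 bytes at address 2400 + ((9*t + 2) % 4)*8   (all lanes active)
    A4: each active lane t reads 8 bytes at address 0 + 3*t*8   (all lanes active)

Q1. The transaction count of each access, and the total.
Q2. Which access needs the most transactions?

A1: 1 transaction
A2: 1 transaction
A3: 1 transaction
A4: 3 transactions

Answer: 1,1,1,3; total 6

Answer: A4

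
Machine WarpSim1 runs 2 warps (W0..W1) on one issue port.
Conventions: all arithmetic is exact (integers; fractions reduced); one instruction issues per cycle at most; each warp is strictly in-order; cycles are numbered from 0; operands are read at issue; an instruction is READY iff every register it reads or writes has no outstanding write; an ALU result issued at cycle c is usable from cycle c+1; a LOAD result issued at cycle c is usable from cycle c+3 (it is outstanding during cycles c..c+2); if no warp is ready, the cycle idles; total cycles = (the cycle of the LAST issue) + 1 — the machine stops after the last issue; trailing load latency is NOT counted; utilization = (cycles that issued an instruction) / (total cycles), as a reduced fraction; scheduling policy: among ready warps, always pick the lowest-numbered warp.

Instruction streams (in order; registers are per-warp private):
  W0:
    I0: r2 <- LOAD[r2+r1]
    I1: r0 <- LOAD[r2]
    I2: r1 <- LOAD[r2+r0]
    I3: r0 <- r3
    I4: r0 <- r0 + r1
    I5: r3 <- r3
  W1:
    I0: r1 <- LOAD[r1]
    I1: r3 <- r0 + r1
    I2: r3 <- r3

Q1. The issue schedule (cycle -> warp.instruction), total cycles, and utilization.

cycle 0: W0.I0
cycle 1: W1.I0
cycle 2: idle
cycle 3: W0.I1
cycle 4: W1.I1
cycle 5: W1.I2
cycle 6: W0.I2
cycle 7: W0.I3
cycle 8: idle
cycle 9: W0.I4
cycle 10: W0.I5

Answer: 11 cycles, utilization 9/11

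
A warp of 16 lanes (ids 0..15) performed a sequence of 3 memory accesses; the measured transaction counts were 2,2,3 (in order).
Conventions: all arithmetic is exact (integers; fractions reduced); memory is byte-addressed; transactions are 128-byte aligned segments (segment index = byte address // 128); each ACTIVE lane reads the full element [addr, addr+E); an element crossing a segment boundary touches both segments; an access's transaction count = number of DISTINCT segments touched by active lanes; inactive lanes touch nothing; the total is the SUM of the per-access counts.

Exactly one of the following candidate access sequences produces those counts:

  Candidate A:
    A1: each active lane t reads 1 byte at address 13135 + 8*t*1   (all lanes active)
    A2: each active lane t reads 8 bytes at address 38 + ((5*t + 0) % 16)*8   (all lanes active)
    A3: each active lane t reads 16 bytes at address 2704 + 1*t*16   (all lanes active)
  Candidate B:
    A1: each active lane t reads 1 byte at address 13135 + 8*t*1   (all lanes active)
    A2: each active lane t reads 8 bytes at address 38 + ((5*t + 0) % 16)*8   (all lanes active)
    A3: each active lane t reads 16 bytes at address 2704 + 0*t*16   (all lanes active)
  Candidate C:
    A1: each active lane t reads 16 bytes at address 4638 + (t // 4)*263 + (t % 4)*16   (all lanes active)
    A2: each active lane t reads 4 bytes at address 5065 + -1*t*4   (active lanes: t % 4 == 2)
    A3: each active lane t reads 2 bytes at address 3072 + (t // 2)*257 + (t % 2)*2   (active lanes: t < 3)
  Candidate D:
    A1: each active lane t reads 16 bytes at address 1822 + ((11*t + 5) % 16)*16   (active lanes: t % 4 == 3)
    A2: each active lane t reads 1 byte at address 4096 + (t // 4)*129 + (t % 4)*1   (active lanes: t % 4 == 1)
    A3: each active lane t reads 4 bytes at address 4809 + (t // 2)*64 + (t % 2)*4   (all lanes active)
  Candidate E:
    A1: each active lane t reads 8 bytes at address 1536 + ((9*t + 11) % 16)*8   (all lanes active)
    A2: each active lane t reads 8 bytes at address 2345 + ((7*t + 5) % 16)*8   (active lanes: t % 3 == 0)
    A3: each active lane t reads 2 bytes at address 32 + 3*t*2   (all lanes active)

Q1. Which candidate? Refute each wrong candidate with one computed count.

B: A3 gives 1 transaction, not 3
C: A1 gives 4 transactions, not 2
D: A1 gives 3 transactions, not 2
E: A1 gives 1 transaction, not 2
A: all counts match (2,2,3)

Answer: A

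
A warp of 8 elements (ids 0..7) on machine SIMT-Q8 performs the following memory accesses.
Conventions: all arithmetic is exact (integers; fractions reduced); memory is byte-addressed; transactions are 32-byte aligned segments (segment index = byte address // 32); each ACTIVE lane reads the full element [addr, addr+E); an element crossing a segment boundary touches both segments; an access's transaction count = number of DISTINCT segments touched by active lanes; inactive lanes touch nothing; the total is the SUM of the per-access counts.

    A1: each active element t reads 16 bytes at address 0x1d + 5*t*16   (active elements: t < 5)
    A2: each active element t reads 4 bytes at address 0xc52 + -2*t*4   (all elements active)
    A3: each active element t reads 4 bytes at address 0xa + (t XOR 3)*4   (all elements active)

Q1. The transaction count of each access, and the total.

A1: 8 transactions
A2: 3 transactions
A3: 2 transactions

Answer: 8,3,2; total 13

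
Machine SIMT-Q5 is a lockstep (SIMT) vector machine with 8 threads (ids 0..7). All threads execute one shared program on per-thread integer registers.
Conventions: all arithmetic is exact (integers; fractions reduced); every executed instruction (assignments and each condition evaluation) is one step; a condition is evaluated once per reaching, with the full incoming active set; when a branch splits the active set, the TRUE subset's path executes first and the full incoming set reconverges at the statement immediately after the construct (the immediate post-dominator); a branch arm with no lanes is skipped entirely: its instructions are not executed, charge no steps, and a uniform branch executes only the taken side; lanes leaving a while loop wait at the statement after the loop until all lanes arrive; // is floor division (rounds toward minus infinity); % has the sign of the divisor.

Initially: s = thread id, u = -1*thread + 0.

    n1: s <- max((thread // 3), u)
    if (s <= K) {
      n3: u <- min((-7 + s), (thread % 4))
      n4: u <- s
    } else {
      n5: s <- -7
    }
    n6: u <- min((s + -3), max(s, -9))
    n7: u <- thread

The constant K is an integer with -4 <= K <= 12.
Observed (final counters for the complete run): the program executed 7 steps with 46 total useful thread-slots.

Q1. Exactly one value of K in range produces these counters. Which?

Answer: K = 1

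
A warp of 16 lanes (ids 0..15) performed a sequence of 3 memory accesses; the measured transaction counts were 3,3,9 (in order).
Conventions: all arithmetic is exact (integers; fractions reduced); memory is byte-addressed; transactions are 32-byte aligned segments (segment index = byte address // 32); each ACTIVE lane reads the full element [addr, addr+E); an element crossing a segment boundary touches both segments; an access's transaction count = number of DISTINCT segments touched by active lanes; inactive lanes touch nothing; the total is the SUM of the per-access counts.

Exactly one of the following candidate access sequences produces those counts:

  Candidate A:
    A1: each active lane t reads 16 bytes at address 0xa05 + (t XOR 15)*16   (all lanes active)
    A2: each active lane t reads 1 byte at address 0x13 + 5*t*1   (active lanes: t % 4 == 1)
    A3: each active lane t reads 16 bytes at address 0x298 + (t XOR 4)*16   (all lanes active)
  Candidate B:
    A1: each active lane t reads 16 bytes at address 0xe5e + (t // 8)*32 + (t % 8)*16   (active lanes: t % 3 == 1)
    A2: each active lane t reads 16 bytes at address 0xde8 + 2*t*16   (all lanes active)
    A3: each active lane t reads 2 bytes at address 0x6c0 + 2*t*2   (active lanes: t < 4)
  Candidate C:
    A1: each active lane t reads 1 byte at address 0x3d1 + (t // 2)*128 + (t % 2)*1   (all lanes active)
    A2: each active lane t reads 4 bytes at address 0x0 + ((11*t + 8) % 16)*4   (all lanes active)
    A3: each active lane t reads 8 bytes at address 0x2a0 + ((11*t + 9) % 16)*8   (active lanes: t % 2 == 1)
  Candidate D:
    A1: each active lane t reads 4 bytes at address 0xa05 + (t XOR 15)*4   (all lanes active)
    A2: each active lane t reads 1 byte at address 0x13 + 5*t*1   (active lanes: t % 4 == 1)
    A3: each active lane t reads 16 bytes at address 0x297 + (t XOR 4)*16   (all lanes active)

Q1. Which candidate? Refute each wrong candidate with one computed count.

A: A1 gives 9 transactions, not 3
B: A1 gives 4 transactions, not 3
C: A1 gives 8 transactions, not 3
D: all counts match (3,3,9)

Answer: D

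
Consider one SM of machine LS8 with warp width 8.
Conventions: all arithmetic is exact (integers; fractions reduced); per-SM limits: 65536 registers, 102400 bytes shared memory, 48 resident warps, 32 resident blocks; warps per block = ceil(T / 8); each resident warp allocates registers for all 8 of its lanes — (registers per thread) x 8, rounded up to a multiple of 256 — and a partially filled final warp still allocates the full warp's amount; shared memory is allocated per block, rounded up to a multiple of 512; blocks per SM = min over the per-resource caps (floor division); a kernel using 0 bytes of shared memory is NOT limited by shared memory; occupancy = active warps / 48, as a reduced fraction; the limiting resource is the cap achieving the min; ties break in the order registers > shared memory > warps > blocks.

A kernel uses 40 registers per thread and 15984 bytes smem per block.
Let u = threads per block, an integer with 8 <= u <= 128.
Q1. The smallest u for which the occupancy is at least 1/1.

Answer: u = 57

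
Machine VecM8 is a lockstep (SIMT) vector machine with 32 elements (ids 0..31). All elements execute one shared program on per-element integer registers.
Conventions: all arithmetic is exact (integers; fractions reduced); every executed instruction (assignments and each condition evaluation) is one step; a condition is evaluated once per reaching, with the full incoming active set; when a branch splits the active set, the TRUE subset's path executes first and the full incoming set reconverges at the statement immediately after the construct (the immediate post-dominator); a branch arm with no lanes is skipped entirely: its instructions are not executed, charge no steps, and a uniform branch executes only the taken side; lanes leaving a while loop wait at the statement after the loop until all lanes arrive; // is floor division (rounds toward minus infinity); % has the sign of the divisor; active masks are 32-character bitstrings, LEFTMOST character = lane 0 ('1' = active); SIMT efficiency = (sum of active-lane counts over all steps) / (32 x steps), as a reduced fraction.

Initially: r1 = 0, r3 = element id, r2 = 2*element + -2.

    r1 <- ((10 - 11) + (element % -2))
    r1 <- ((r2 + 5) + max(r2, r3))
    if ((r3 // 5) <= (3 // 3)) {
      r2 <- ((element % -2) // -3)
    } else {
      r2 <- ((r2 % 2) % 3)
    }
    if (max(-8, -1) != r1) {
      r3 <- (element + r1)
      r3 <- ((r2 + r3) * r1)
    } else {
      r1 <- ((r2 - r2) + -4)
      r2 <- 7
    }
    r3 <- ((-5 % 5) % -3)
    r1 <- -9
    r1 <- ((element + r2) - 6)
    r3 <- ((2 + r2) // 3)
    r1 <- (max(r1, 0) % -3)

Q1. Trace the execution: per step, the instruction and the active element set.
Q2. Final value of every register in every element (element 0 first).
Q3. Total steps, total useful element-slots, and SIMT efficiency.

step 0: r1 <- ((10 - 11) + (element % -2)) 11111111111111111111111111111111
step 1: r1 <- ((r2 + 5) + max(r2, r3)) 11111111111111111111111111111111
step 2: eval ((r3 // 5) <= (3 // 3)) 11111111111111111111111111111111
step 3: r2 <- ((element % -2) // -3) 11111111110000000000000000000000
step 4: r2 <- ((r2 % 2) % 3)         00000000001111111111111111111111
step 5: eval (max(-8, -1) != r1)     11111111111111111111111111111111
step 6: r3 <- (element + r1)         11111111111111111111111111111111
step 7: r3 <- ((r2 + r3) * r1)       11111111111111111111111111111111
step 8: r3 <- ((-5 % 5) % -3)        11111111111111111111111111111111
step 9: r1 <- -9                     11111111111111111111111111111111
step 10: r1 <- ((element + r2) - 6)   11111111111111111111111111111111
step 11: r3 <- ((2 + r2) // 3)        11111111111111111111111111111111
step 12: r1 <- (max(r1, 0) % -3)      11111111111111111111111111111111

Answer: 13 steps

r1: 0,0,0,0,0,0,0,-2,-1,0,-2,-1,0,-2,-1,0,-2,-1,0,-2,-1,0,-2,-1,0,-2,-1,0,-2,-1,0,-2
r3: 0,0,0,0,0,0,0,0,0,0,0,0,0,0,0,0,0,0,0,0,0,0,0,0,0,0,0,0,0,0,0,0
r2: 0,0,0,0,0,0,0,0,0,0,0,0,0,0,0,0,0,0,0,0,0,0,0,0,0,0,0,0,0,0,0,0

steps = 13; useful = 384; efficiency = 384/416 = 12/13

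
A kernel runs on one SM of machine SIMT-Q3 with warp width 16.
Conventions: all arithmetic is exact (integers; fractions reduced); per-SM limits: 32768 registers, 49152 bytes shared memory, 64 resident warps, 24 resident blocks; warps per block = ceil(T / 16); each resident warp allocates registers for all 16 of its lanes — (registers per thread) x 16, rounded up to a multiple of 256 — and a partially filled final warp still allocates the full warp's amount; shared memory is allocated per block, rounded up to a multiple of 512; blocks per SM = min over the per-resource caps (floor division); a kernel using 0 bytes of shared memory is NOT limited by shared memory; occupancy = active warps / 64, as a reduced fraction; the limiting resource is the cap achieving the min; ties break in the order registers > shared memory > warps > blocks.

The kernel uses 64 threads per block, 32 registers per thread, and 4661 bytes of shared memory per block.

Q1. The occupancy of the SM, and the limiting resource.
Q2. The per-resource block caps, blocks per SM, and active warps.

Answer: occupancy 9/16, limited by shared memory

registers: 16 blocks
shared memory: 9 blocks
warps: 16 blocks
blocks: 24 blocks

Answer: 9 blocks, 36 active warps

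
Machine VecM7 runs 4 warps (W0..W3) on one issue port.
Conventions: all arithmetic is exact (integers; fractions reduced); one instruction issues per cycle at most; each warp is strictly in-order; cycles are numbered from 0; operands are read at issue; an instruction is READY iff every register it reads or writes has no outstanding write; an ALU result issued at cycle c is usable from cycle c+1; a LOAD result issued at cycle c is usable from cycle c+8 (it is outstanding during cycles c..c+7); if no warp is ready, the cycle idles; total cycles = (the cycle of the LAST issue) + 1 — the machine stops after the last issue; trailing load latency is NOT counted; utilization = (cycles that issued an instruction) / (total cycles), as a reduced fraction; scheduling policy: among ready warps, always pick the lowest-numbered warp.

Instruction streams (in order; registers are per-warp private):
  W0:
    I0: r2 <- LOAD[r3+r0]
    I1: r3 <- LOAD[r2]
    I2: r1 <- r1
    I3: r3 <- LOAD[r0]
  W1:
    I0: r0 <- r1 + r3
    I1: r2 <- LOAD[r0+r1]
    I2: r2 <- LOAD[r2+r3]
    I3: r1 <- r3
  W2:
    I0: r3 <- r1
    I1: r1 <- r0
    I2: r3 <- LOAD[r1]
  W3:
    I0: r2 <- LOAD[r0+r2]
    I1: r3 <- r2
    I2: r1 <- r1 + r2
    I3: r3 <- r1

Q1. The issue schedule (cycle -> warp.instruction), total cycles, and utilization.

cycle 0: W0.I0
cycle 1: W1.I0
cycle 2: W1.I1
cycle 3: W2.I0
cycle 4: W2.I1
cycle 5: W2.I2
cycle 6: W3.I0
cycle 7: idle
cycle 8: W0.I1
cycle 9: W0.I2
cycle 10: W1.I2
cycle 11: W1.I3
cycle 12: idle
cycle 13: idle
cycle 14: W3.I1
cycle 15: W3.I2
cycle 16: W0.I3
cycle 17: W3.I3

Answer: 18 cycles, utilization 5/6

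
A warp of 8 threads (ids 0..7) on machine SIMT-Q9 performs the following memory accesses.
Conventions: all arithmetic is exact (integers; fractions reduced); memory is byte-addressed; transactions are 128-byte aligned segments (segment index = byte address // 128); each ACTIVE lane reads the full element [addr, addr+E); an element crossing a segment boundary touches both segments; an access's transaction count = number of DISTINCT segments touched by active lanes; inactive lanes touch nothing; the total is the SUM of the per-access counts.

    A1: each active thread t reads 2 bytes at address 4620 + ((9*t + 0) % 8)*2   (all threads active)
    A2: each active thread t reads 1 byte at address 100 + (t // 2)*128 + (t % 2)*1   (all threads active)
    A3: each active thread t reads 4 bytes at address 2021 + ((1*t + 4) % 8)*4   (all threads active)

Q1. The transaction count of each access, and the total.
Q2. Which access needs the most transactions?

A1: 1 transaction
A2: 4 transactions
A3: 2 transactions

Answer: 1,4,2; total 7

Answer: A2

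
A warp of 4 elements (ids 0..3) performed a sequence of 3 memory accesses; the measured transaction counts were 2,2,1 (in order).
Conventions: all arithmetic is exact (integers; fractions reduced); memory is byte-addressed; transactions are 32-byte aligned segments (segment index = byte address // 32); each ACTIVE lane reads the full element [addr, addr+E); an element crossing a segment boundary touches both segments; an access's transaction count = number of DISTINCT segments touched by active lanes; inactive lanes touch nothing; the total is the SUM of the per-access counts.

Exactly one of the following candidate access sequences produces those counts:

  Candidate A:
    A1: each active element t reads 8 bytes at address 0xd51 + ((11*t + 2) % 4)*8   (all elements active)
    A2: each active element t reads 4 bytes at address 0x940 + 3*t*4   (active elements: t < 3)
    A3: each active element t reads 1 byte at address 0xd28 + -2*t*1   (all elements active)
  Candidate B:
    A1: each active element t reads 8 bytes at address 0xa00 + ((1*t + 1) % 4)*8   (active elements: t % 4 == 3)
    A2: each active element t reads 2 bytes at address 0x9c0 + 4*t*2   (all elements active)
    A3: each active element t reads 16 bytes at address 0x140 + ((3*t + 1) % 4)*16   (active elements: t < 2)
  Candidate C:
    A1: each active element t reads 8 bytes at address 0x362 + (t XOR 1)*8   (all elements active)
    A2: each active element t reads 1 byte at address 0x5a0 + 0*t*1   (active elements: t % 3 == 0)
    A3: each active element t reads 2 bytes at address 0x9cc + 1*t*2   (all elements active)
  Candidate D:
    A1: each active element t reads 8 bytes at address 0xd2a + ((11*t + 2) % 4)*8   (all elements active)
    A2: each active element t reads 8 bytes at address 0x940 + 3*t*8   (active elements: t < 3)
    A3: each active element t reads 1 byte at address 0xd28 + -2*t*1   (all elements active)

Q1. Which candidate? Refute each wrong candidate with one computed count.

A: A2 gives 1 transaction, not 2
B: A1 gives 1 transaction, not 2
C: A2 gives 1 transaction, not 2
D: all counts match (2,2,1)

Answer: D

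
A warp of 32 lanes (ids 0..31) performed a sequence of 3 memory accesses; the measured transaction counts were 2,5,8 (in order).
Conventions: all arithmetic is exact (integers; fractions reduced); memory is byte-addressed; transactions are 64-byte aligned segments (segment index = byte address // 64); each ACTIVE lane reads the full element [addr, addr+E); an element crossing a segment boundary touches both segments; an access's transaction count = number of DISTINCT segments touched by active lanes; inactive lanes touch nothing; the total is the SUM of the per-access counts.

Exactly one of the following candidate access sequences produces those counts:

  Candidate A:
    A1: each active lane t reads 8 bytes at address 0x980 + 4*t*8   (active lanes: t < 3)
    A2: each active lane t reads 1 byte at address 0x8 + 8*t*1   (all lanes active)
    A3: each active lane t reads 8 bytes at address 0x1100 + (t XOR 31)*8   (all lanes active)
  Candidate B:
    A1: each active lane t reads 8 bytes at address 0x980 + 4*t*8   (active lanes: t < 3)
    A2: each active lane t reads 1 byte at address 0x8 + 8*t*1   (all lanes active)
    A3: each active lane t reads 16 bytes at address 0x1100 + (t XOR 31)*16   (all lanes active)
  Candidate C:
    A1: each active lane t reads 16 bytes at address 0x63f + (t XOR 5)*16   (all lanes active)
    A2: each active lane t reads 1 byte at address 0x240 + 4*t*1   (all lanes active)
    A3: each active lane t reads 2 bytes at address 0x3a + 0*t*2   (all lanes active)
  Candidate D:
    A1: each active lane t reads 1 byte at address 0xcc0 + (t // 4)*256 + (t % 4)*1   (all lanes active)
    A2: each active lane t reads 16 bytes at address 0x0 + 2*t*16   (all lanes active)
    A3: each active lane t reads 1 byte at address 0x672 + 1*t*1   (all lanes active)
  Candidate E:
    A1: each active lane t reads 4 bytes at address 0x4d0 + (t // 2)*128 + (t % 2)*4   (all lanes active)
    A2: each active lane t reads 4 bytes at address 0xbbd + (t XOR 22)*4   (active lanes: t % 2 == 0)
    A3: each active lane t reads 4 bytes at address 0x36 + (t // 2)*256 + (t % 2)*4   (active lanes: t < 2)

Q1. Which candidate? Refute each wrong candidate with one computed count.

A: A3 gives 4 transactions, not 8
C: A1 gives 9 transactions, not 2
D: A1 gives 8 transactions, not 2
E: A1 gives 16 transactions, not 2
B: all counts match (2,5,8)

Answer: B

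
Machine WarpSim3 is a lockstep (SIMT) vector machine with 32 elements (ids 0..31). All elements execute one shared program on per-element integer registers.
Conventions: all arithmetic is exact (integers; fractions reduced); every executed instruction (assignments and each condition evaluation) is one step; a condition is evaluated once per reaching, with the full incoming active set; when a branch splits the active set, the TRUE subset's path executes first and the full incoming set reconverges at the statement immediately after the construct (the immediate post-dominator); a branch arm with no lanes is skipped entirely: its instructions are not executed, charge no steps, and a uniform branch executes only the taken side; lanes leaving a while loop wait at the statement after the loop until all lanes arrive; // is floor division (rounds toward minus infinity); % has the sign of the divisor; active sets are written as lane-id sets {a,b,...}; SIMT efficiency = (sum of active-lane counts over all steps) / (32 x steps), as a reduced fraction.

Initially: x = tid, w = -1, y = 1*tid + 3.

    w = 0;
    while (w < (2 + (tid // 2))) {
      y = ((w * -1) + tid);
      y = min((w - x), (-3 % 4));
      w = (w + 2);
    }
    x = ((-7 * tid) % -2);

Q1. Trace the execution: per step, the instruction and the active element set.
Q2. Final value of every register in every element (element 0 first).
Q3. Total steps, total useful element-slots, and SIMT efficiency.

step 0: w <- 0                       {0,1,2,3,4,5,6,7,8,9,10,11,12,13,14,15,16,17,18,19,20,21,22,23,24,25,26,27,28,29,30,31}
step 1: eval (w < (2 + (tid // 2)))  {0,1,2,3,4,5,6,7,8,9,10,11,12,13,14,15,16,17,18,19,20,21,22,23,24,25,26,27,28,29,30,31}
step 2: y <- ((w * -1) + tid)        {0,1,2,3,4,5,6,7,8,9,10,11,12,13,14,15,16,17,18,19,20,21,22,23,24,25,26,27,28,29,30,31}
step 3: y <- min((w - x), (-3 % 4))  {0,1,2,3,4,5,6,7,8,9,10,11,12,13,14,15,16,17,18,19,20,21,22,23,24,25,26,27,28,29,30,31}
step 4: w <- (w + 2)                 {0,1,2,3,4,5,6,7,8,9,10,11,12,13,14,15,16,17,18,19,20,21,22,23,24,25,26,27,28,29,30,31}
step 5: eval (w < (2 + (tid // 2)))  {0,1,2,3,4,5,6,7,8,9,10,11,12,13,14,15,16,17,18,19,20,21,22,23,24,25,26,27,28,29,30,31}
step 6: y <- ((w * -1) + tid)        {2,3,4,5,6,7,8,9,10,11,12,13,14,15,16,17,18,19,20,21,22,23,24,25,26,27,28,29,30,31}
step 7: y <- min((w - x), (-3 % 4))  {2,3,4,5,6,7,8,9,10,11,12,13,14,15,16,17,18,19,20,21,22,23,24,25,26,27,28,29,30,31}
step 8: w <- (w + 2)                 {2,3,4,5,6,7,8,9,10,11,12,13,14,15,16,17,18,19,20,21,22,23,24,25,26,27,28,29,30,31}
step 9: eval (w < (2 + (tid // 2)))  {2,3,4,5,6,7,8,9,10,11,12,13,14,15,16,17,18,19,20,21,22,23,24,25,26,27,28,29,30,31}
step 10: y <- ((w * -1) + tid)        {6,7,8,9,10,11,12,13,14,15,16,17,18,19,20,21,22,23,24,25,26,27,28,29,30,31}
step 11: y <- min((w - x), (-3 % 4))  {6,7,8,9,10,11,12,13,14,15,16,17,18,19,20,21,22,23,24,25,26,27,28,29,30,31}
step 12: w <- (w + 2)                 {6,7,8,9,10,11,12,13,14,15,16,17,18,19,20,21,22,23,24,25,26,27,28,29,30,31}
step 13: eval (w < (2 + (tid // 2)))  {6,7,8,9,10,11,12,13,14,15,16,17,18,19,20,21,22,23,24,25,26,27,28,29,30,31}
step 14: y <- ((w * -1) + tid)        {10,11,12,13,14,15,16,17,18,19,20,21,22,23,24,25,26,27,28,29,30,31}
step 15: y <- min((w - x), (-3 % 4))  {10,11,12,13,14,15,16,17,18,19,20,21,22,23,24,25,26,27,28,29,30,31}
step 16: w <- (w + 2)                 {10,11,12,13,14,15,16,17,18,19,20,21,22,23,24,25,26,27,28,29,30,31}
step 17: eval (w < (2 + (tid // 2)))  {10,11,12,13,14,15,16,17,18,19,20,21,22,23,24,25,26,27,28,29,30,31}
step 18: y <- ((w * -1) + tid)        {14,15,16,17,18,19,20,21,22,23,24,25,26,27,28,29,30,31}
step 19: y <- min((w - x), (-3 % 4))  {14,15,16,17,18,19,20,21,22,23,24,25,26,27,28,29,30,31}
step 20: w <- (w + 2)                 {14,15,16,17,18,19,20,21,22,23,24,25,26,27,28,29,30,31}
step 21: eval (w < (2 + (tid // 2)))  {14,15,16,17,18,19,20,21,22,23,24,25,26,27,28,29,30,31}
step 22: y <- ((w * -1) + tid)        {18,19,20,21,22,23,24,25,26,27,28,29,30,31}
step 23: y <- min((w - x), (-3 % 4))  {18,19,20,21,22,23,24,25,26,27,28,29,30,31}
step 24: w <- (w + 2)                 {18,19,20,21,22,23,24,25,26,27,28,29,30,31}
step 25: eval (w < (2 + (tid // 2)))  {18,19,20,21,22,23,24,25,26,27,28,29,30,31}
step 26: y <- ((w * -1) + tid)        {22,23,24,25,26,27,28,29,30,31}
step 27: y <- min((w - x), (-3 % 4))  {22,23,24,25,26,27,28,29,30,31}
step 28: w <- (w + 2)                 {22,23,24,25,26,27,28,29,30,31}
step 29: eval (w < (2 + (tid // 2)))  {22,23,24,25,26,27,28,29,30,31}
step 30: y <- ((w * -1) + tid)        {26,27,28,29,30,31}
step 31: y <- min((w - x), (-3 % 4))  {26,27,28,29,30,31}
step 32: w <- (w + 2)                 {26,27,28,29,30,31}
step 33: eval (w < (2 + (tid // 2)))  {26,27,28,29,30,31}
step 34: y <- ((w * -1) + tid)        {30,31}
step 35: y <- min((w - x), (-3 % 4))  {30,31}
step 36: w <- (w + 2)                 {30,31}
step 37: eval (w < (2 + (tid // 2)))  {30,31}
step 38: x <- ((-7 * tid) % -2)       {0,1,2,3,4,5,6,7,8,9,10,11,12,13,14,15,16,17,18,19,20,21,22,23,24,25,26,27,28,29,30,31}

Answer: 39 steps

x: 0,-1,0,-1,0,-1,0,-1,0,-1,0,-1,0,-1,0,-1,0,-1,0,-1,0,-1,0,-1,0,-1,0,-1,0,-1,0,-1
w: 2,2,4,4,4,4,6,6,6,6,8,8,8,8,10,10,10,10,12,12,12,12,14,14,14,14,16,16,16,16,18,18
y: 0,-1,0,-1,-2,-3,-2,-3,-4,-5,-4,-5,-6,-7,-6,-7,-8,-9,-8,-9,-10,-11,-10,-11,-12,-13,-12,-13,-14,-15,-14,-15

steps = 39; useful = 736; efficiency = 736/1248 = 23/39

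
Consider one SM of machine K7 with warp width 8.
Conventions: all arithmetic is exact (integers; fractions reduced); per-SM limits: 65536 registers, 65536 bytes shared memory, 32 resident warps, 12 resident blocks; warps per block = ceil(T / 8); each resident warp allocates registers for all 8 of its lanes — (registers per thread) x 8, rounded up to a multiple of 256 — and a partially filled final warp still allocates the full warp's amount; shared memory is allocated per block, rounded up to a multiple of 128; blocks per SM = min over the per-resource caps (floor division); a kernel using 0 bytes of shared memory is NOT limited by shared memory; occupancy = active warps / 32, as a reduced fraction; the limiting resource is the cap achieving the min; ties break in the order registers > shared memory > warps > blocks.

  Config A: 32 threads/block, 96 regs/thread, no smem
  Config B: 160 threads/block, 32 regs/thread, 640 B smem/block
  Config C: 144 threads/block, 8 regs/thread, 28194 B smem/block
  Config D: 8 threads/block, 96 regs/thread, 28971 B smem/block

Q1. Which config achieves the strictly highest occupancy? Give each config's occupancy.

occupancies: A 1, B 5/8, C 9/16, D 1/16

Answer: A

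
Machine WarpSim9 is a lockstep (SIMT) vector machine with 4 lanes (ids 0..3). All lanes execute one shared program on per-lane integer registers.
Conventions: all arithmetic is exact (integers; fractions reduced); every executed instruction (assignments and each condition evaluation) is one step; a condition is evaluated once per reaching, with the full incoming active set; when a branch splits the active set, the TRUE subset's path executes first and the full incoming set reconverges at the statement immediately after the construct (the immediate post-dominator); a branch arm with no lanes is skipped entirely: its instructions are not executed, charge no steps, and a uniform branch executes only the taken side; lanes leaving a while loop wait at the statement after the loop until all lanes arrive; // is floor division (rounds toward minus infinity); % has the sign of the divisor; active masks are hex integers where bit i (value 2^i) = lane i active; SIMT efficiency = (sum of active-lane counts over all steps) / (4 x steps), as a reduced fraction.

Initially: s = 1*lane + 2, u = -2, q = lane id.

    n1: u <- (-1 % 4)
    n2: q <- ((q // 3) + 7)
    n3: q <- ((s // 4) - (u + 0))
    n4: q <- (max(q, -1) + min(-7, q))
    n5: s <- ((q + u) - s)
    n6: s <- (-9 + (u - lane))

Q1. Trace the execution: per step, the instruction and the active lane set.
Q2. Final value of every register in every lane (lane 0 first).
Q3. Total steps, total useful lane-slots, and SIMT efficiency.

step 0: u <- (-1 % 4)                0xf
step 1: q <- ((q // 3) + 7)          0xf
step 2: q <- ((s // 4) - (u + 0))    0xf
step 3: q <- (max(q, -1) + min(-7, q)) 0xf
step 4: s <- ((q + u) - s)           0xf
step 5: s <- (-9 + (u - lane))       0xf

Answer: 6 steps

s: -6,-7,-8,-9
u: 3,3,3,3
q: -8,-8,-8,-8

steps = 6; useful = 24; efficiency = 24/24 = 1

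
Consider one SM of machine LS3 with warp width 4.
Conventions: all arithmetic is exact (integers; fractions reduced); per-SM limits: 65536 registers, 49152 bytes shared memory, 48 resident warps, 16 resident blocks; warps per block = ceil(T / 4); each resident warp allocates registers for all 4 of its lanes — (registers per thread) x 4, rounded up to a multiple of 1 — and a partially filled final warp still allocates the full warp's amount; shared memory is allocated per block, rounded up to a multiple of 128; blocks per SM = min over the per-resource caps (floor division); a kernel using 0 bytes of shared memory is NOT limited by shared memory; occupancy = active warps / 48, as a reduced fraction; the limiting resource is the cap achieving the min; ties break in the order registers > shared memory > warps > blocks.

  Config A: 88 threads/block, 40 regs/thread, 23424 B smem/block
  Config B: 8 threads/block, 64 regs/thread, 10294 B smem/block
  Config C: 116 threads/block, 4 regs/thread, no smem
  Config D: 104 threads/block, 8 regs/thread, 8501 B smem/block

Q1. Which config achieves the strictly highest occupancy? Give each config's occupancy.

occupancies: A 11/12, B 1/6, C 29/48, D 13/24

Answer: A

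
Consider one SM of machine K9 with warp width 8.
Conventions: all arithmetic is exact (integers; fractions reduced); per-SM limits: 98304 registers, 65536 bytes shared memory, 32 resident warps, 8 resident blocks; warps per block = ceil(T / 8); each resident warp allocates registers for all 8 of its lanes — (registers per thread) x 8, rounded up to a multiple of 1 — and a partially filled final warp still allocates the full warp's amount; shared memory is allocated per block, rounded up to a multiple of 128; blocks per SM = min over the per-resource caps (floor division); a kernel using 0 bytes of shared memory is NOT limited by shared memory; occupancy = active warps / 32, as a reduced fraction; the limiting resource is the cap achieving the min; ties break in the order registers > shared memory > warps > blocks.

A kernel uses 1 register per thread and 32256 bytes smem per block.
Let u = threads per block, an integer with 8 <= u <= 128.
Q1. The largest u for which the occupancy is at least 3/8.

Answer: u = 128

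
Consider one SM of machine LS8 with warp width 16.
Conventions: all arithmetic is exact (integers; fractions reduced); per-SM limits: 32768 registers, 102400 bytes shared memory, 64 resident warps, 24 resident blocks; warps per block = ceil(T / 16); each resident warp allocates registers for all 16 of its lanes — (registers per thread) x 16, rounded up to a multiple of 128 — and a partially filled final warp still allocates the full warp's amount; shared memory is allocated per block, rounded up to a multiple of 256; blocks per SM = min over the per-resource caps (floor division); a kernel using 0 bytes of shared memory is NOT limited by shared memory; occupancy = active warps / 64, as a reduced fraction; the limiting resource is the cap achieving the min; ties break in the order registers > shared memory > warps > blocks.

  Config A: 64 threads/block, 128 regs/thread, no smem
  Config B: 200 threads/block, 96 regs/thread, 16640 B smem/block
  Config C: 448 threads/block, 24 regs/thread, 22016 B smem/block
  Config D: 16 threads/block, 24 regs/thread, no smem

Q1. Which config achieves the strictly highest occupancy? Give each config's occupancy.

occupancies: A 1/4, B 13/64, C 7/8, D 3/8

Answer: C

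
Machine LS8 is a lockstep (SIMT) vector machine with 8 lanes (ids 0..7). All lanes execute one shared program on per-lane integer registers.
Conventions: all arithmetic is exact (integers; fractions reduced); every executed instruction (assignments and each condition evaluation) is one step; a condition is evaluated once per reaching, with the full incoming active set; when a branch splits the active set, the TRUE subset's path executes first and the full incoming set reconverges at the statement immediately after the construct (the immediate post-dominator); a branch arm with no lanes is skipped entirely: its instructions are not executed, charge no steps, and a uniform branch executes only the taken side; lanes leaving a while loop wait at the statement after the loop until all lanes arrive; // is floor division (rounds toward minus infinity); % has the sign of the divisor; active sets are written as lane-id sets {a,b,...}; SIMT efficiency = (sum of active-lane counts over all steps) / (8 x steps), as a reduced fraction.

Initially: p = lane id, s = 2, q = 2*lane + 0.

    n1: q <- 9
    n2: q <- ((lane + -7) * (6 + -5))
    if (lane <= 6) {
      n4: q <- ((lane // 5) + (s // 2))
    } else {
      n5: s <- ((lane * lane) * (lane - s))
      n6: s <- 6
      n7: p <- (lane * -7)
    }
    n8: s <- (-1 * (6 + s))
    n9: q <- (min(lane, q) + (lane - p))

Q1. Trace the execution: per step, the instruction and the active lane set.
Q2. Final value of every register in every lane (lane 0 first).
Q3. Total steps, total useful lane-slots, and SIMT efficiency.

step 0: q <- 9                       {0,1,2,3,4,5,6,7}
step 1: q <- ((lane + -7) * (6 + -5)) {0,1,2,3,4,5,6,7}
step 2: eval (lane <= 6)             {0,1,2,3,4,5,6,7}
step 3: q <- ((lane // 5) + (s // 2)) {0,1,2,3,4,5,6}
step 4: s <- ((lane * lane) * (lane - s)) {7}
step 5: s <- 6                       {7}
step 6: p <- (lane * -7)             {7}
step 7: s <- (-1 * (6 + s))          {0,1,2,3,4,5,6,7}
step 8: q <- (min(lane, q) + (lane - p)) {0,1,2,3,4,5,6,7}

Answer: 9 steps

p: 0,1,2,3,4,5,6,-49
s: -8,-8,-8,-8,-8,-8,-8,-12
q: 0,1,1,1,1,2,2,56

steps = 9; useful = 50; efficiency = 50/72 = 25/36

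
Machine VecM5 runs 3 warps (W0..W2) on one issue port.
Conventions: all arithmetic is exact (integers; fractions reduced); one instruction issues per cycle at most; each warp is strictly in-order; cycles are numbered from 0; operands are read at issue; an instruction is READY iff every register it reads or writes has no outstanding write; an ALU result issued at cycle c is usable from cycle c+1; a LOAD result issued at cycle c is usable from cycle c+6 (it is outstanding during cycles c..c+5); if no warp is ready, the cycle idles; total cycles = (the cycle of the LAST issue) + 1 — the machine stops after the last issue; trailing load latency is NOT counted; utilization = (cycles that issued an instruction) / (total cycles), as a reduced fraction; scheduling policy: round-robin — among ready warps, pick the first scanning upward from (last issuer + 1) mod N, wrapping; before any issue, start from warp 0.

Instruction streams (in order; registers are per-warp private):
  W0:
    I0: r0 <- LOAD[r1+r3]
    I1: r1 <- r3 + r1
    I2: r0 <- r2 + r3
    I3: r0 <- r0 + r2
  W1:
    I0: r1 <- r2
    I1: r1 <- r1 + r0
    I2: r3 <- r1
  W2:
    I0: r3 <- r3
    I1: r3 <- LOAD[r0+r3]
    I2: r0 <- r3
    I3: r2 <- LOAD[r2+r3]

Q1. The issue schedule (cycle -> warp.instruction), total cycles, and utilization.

cycle 0: W0.I0
cycle 1: W1.I0
cycle 2: W2.I0
cycle 3: W0.I1
cycle 4: W1.I1
cycle 5: W2.I1
cycle 6: W0.I2
cycle 7: W1.I2
cycle 8: W0.I3
cycle 9: idle
cycle 10: idle
cycle 11: W2.I2
cycle 12: W2.I3

Answer: 13 cycles, utilization 11/13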